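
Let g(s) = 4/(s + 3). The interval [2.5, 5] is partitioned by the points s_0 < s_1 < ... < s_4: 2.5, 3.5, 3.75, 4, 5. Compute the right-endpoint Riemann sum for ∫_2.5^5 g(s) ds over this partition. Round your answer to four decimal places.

1.4064

Subinterval widths: 1, 0.25, 0.25, 1.
Right endpoints: 3.5, 3.75, 4, 5.
g(3.5) = 8/13, g(3.75) = 16/27, g(4) = 4/7, g(5) = 0.5.
Sum = Σ Δs_i · g(s_i).
Sum ≈ 1.4064.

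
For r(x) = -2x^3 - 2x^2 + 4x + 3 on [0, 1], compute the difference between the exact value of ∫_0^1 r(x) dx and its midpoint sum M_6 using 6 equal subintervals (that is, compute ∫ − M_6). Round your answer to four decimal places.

Exact integral: ∫_0^1 r(x) dx ≈ 3.833333.
M_6 ≈ 3.844907.
Error ≈ 3.833333 − 3.844907 ≈ -0.0116.

-0.0116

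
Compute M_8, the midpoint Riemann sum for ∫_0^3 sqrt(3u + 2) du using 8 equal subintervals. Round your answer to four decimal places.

7.4823

Δu = (3 − 0)/8 = 0.375.
Midpoints: 0.1875, 0.5625, 0.9375, 1.3125, 1.6875, 2.0625, 2.4375, 2.8125.
f(0.1875) ≈ 1.6008, f(0.5625) ≈ 1.9203, f(0.9375) ≈ 2.1937, f(1.3125) ≈ 2.4367, f(1.6875) ≈ 2.6575, f(2.0625) ≈ 2.8614, f(2.4375) ≈ 3.0516, f(2.8125) ≈ 3.2307.
Sum = Δu · [f(0.1875) + f(0.5625) + f(0.9375) + ...].
Sum ≈ 7.4823.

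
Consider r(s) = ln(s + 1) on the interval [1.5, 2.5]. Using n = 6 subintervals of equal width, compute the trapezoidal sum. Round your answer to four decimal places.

Δs = (2.5 − 1.5)/6 = 1/6.
r(1.5) ≈ 0.9163, r(5/3) ≈ 0.9808, r(11/6) ≈ 1.0415, r(2) ≈ 1.0986, r(13/6) ≈ 1.1527, r(7/3) ≈ 1.2040, r(2.5) ≈ 1.2528.
T_6 = (Δs/2)·[r(s_0) + 2r(s_1) + ... + 2r(s_{5}) + r(s_6)].
Sum ≈ 1.0937.

1.0937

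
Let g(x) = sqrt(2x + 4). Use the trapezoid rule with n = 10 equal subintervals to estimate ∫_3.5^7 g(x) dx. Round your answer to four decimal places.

13.2942

Δx = (7 − 3.5)/10 = 0.35.
g(3.5) ≈ 3.3166, g(3.85) ≈ 3.4205, g(4.2) ≈ 3.5214, g(4.55) ≈ 3.6194, g(4.9) ≈ 3.7148, g(5.25) ≈ 3.8079, g(5.6) ≈ 3.8987, g(5.95) ≈ 3.9875, g(6.3) ≈ 4.0743, g(6.65) ≈ 4.1593, g(7) ≈ 4.2426.
T_10 = (Δx/2)·[g(x_0) + 2g(x_1) + ... + 2g(x_{9}) + g(x_10)].
Sum ≈ 13.2942.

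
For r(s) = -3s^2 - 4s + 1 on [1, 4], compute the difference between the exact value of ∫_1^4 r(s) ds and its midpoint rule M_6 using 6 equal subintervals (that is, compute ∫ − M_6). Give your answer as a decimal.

Exact integral: ∫_1^4 r(s) ds = -90.
M_6 = -89.8125.
Error = -90 − (-89.8125) = -0.1875.

-0.1875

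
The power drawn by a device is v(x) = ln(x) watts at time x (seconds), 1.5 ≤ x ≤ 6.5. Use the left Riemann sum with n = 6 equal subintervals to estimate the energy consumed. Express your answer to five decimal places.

5.91823

Δx = (6.5 − 1.5)/6 = 5/6.
Left endpoints: 1.5, 7/3, 19/6, 4, 29/6, 17/3.
v(1.5) ≈ 0.40547, v(7/3) ≈ 0.84730, v(19/6) ≈ 1.15268, v(4) ≈ 1.38629, v(29/6) ≈ 1.57554, v(17/3) ≈ 1.73460.
Sum = Δx · [v(1.5) + v(7/3) + v(19/6) + ...].
Sum ≈ 5.91823.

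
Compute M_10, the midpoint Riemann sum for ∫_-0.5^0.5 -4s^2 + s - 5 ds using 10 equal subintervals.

-5.33

Δs = (0.5 − (-0.5))/10 = 0.1.
Midpoints: -0.45, -0.35, -0.25, -0.15, -0.05, 0.05, 0.15, 0.25, 0.35, 0.45.
f(-0.45) = -6.26, f(-0.35) = -5.84, f(-0.25) = -5.5, f(-0.15) = -5.24, f(-0.05) = -5.06, f(0.05) = -4.96, f(0.15) = -4.94, f(0.25) = -5, f(0.35) = -5.14, f(0.45) = -5.36.
Sum = Δs · [f(-0.45) + f(-0.35) + f(-0.25) + ...].
Sum = -5.33.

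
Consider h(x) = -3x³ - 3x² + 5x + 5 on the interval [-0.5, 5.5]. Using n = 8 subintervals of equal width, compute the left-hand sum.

-552.28125

Δx = (5.5 − (-0.5))/8 = 0.75.
Left endpoints: -0.5, 0.25, 1, 1.75, 2.5, 3.25, 4, 4.75.
h(-0.5) = 2.125, h(0.25) = 6.015625, h(1) = 4, h(1.75) = -11.515625, h(2.5) = -48.125, h(3.25) = -113.421875, h(4) = -215, h(4.75) = -360.453125.
Sum = Δx · [h(-0.5) + h(0.25) + h(1) + ...].
Sum = -552.28125.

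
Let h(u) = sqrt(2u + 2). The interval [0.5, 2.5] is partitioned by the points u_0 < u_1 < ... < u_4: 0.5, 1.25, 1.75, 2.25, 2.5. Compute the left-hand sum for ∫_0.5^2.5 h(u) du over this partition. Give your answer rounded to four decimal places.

4.1697

Subinterval widths: 0.75, 0.5, 0.5, 0.25.
Left endpoints: 0.5, 1.25, 1.75, 2.25.
h(0.5) ≈ 1.7321, h(1.25) ≈ 2.1213, h(1.75) ≈ 2.3452, h(2.25) ≈ 2.5495.
Sum = Σ Δu_i · h(u_i).
Sum ≈ 4.1697.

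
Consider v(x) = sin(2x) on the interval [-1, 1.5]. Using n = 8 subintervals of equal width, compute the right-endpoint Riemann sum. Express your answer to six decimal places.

0.441649

Δx = (1.5 − (-1))/8 = 0.3125.
Right endpoints: -0.6875, -0.375, -0.0625, 0.25, 0.5625, 0.875, 1.1875, 1.5.
v(-0.6875) ≈ -0.980893, v(-0.375) ≈ -0.681639, v(-0.0625) ≈ -0.124675, v(0.25) ≈ 0.479426, v(0.5625) ≈ 0.902268, v(0.875) ≈ 0.983986, v(1.1875) ≈ 0.693685, v(1.5) ≈ 0.141120.
Sum = Δx · [v(-0.6875) + v(-0.375) + v(-0.0625) + ...].
Sum ≈ 0.441649.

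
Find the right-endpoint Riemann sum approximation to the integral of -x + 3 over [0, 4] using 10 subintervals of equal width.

3.2

Δx = (4 − 0)/10 = 0.4.
Right endpoints: 0.4, 0.8, 1.2, 1.6, 2, 2.4, 2.8, 3.2, 3.6, 4.
f(0.4) = 2.6, f(0.8) = 2.2, f(1.2) = 1.8, f(1.6) = 1.4, f(2) = 1, f(2.4) = 0.6, f(2.8) = 0.2, f(3.2) = -0.2, f(3.6) = -0.6, f(4) = -1.
Sum = Δx · [f(0.4) + f(0.8) + f(1.2) + ...].
Sum = 3.2.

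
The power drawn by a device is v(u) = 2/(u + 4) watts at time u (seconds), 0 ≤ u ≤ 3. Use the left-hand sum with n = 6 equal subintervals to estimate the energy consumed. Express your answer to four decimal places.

1.1746

Δu = (3 − 0)/6 = 0.5.
Left endpoints: 0, 0.5, 1, 1.5, 2, 2.5.
v(0) = 0.5, v(0.5) = 4/9, v(1) = 0.4, v(1.5) = 4/11, v(2) = 1/3, v(2.5) = 4/13.
Sum = Δu · [v(0) + v(0.5) + v(1) + ...].
Sum ≈ 1.1746.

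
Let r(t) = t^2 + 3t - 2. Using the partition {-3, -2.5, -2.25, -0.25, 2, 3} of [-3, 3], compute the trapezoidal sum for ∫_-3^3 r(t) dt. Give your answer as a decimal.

9.421875

Subinterval widths: 0.5, 0.25, 2, 2.25, 1.
r(-3) = -2, r(-2.5) = -3.25, r(-2.25) = -3.6875, r(-0.25) = -2.6875, r(2) = 8, r(3) = 16.
On each subinterval the trapezoid contributes (Δt_i/2)·[r(t_{i-1}) + r(t_i)].
Sum = 9.421875.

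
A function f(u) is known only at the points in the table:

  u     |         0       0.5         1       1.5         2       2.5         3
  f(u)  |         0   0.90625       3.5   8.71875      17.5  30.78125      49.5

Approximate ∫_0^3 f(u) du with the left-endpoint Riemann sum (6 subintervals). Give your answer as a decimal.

Δu = 0.5.
Sum = 0.5·[0 + 0.90625 + 3.5 + 8.71875 + 17.5 + 30.78125] = 30.703125.

30.703125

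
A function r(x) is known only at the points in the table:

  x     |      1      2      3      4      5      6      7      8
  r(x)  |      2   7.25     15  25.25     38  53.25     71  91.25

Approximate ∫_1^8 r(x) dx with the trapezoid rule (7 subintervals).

256.375

Δx = 1.
T_7 = (1/2)·[2 + 2·7.25 + 2·15 + 2·25.25 + 2·38 + 2·53.25 + 2·71 + 91.25] = 256.375.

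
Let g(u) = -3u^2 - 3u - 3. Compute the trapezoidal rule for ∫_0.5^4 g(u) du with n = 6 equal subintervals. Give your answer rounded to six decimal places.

Δu = (4 − 0.5)/6 = 7/12.
g(0.5) = -5.25, g(13/12) = -469/48, g(5/3) = -49/3, g(2.25) = -24.9375, g(17/6) = -427/12, g(41/12) = -2317/48, g(4) = -63.
T_6 = (Δu/2)·[g(u_0) + 2g(u_1) + ... + 2g(u_{5}) + g(u_6)].
Sum ≈ -98.595486.

-98.595486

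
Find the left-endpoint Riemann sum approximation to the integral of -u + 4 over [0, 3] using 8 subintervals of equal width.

8.0625

Δu = (3 − 0)/8 = 0.375.
Left endpoints: 0, 0.375, 0.75, 1.125, 1.5, 1.875, 2.25, 2.625.
f(0) = 4, f(0.375) = 3.625, f(0.75) = 3.25, f(1.125) = 2.875, f(1.5) = 2.5, f(1.875) = 2.125, f(2.25) = 1.75, f(2.625) = 1.375.
Sum = Δu · [f(0) + f(0.375) + f(0.75) + ...].
Sum = 8.0625.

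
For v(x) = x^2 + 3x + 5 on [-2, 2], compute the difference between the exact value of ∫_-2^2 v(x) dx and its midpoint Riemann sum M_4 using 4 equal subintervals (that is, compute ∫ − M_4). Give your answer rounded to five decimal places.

Exact integral: ∫_-2^2 v(x) dx ≈ 25.3333333.
M_4 = 25.
Error ≈ 25.3333333 − 25 ≈ 0.33333.

0.33333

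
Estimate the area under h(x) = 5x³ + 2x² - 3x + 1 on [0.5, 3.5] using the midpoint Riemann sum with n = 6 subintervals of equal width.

199

Δx = (3.5 − 0.5)/6 = 0.5.
Midpoints: 0.75, 1.25, 1.75, 2.25, 2.75, 3.25.
h(0.75) = 1.984375, h(1.25) = 10.140625, h(1.75) = 28.671875, h(2.25) = 61.328125, h(2.75) = 111.859375, h(3.25) = 184.015625.
Sum = Δx · [h(0.75) + h(1.25) + h(1.75) + ...].
Sum = 199.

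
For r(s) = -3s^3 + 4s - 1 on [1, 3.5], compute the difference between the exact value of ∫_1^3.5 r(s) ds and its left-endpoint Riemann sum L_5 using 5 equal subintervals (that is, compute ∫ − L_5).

Exact integral: ∫_1^3.5 r(s) ds = -91.796875.
L_5 = -65.
Error = -91.796875 − (-65) = -26.796875.

-26.796875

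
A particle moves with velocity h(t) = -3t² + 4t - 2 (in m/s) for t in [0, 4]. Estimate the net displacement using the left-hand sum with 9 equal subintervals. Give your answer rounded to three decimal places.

-33.284

Δt = (4 − 0)/9 = 4/9.
Left endpoints: 0, 4/9, 8/9, 4/3, 16/9, 20/9, 8/3, 28/9, 32/9.
h(0) = -2, h(4/9) = -22/27, h(8/9) = -22/27, h(4/3) = -2, h(16/9) = -118/27, h(20/9) = -214/27, h(8/3) = -38/3, h(28/9) = -502/27, h(32/9) = -694/27.
Sum = Δt · [h(0) + h(4/9) + h(8/9) + ...].
Sum ≈ -33.284.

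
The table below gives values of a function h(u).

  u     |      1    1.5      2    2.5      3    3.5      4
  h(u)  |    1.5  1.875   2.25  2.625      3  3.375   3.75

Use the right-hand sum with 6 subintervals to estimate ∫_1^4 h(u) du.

Δu = 0.5.
Sum = 0.5·[1.875 + 2.25 + 2.625 + 3 + 3.375 + 3.75] = 8.4375.

8.4375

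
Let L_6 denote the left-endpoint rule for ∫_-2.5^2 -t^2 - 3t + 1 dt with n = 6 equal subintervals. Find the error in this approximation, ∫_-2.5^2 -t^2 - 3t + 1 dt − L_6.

Exact integral: ∫_-2.5^2 f(t) dt = 0.
L_6 = 3.796875.
Error = 0 − 3.796875 = -3.796875.

-3.796875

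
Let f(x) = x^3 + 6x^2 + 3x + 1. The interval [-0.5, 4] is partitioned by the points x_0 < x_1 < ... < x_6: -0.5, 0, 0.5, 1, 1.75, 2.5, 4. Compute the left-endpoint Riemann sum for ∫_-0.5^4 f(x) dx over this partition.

Subinterval widths: 0.5, 0.5, 0.5, 0.75, 0.75, 1.5.
Left endpoints: -0.5, 0, 0.5, 1, 1.75, 2.5.
f(-0.5) = 0.875, f(0) = 1, f(0.5) = 4.125, f(1) = 11, f(1.75) = 29.984375, f(2.5) = 61.625.
Sum = Σ Δx_i · f(x_i).
Sum = 126.17578125.

126.17578125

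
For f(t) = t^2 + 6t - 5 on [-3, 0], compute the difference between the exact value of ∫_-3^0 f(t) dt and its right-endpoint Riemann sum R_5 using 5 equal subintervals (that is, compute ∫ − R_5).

-2.88

Exact integral: ∫_-3^0 f(t) dt = -33.
R_5 = -30.12.
Error = -33 − (-30.12) = -2.88.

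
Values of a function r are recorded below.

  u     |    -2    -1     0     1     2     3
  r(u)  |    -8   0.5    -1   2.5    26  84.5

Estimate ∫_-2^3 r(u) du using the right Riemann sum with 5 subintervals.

112.5

Δu = 1.
Sum = 1·[0.5 + (-1) + 2.5 + 26 + 84.5] = 112.5.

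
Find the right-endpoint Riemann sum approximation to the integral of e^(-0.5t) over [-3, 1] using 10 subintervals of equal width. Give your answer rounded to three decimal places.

7.001

Δt = (1 − (-3))/10 = 0.4.
Right endpoints: -2.6, -2.2, -1.8, -1.4, -1, -0.6, -0.2, 0.2, 0.6, 1.
f(-2.6) ≈ 3.669, f(-2.2) ≈ 3.004, f(-1.8) ≈ 2.460, f(-1.4) ≈ 2.014, f(-1) ≈ 1.649, f(-0.6) ≈ 1.350, f(-0.2) ≈ 1.105, f(0.2) ≈ 0.905, f(0.6) ≈ 0.741, f(1) ≈ 0.607.
Sum = Δt · [f(-2.6) + f(-2.2) + f(-1.8) + ...].
Sum ≈ 7.001.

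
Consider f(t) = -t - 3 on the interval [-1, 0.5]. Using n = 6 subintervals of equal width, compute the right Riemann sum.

-4.3125

Δt = (0.5 − (-1))/6 = 0.25.
Right endpoints: -0.75, -0.5, -0.25, 0, 0.25, 0.5.
f(-0.75) = -2.25, f(-0.5) = -2.5, f(-0.25) = -2.75, f(0) = -3, f(0.25) = -3.25, f(0.5) = -3.5.
Sum = Δt · [f(-0.75) + f(-0.5) + f(-0.25) + ...].
Sum = -4.3125.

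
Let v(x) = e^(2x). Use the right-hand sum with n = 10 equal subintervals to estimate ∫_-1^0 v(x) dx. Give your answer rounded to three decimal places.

0.477

Δx = (0 − (-1))/10 = 0.1.
Right endpoints: -0.9, -0.8, -0.7, -0.6, -0.5, -0.4, -0.3, -0.2, -0.1, 0.
v(-0.9) ≈ 0.165, v(-0.8) ≈ 0.202, v(-0.7) ≈ 0.247, v(-0.6) ≈ 0.301, v(-0.5) ≈ 0.368, v(-0.4) ≈ 0.449, v(-0.3) ≈ 0.549, v(-0.2) ≈ 0.670, v(-0.1) ≈ 0.819, v(0) ≈ 1.000.
Sum = Δx · [v(-0.9) + v(-0.8) + v(-0.7) + ...].
Sum ≈ 0.477.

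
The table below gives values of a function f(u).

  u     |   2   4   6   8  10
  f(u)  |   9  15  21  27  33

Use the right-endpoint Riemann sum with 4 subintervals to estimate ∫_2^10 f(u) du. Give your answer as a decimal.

192

Δu = 2.
Sum = 2·[15 + 21 + 27 + 33] = 192.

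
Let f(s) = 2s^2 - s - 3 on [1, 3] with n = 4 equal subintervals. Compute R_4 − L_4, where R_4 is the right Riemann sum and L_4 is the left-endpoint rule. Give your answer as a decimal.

7

R_4 = 11.
L_4 = 4.
R_4 − L_4 = 7.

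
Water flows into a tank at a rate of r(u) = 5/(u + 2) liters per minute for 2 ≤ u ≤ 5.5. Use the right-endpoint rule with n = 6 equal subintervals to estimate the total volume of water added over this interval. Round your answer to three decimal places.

2.979

Δu = (5.5 − 2)/6 = 7/12.
Right endpoints: 31/12, 19/6, 3.75, 13/3, 59/12, 5.5.
r(31/12) = 12/11, r(19/6) = 30/31, r(3.75) = 20/23, r(13/3) = 15/19, r(59/12) = 60/83, r(5.5) = 2/3.
Sum = Δu · [r(31/12) + r(19/6) + r(3.75) + ...].
Sum ≈ 2.979.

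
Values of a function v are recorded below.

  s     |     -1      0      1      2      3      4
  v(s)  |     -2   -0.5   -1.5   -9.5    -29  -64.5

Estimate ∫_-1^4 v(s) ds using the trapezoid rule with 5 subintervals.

-73.75

Δs = 1.
T_5 = (1/2)·[(-2) + 2·(-0.5) + 2·(-1.5) + 2·(-9.5) + 2·(-29) + (-64.5)] = -73.75.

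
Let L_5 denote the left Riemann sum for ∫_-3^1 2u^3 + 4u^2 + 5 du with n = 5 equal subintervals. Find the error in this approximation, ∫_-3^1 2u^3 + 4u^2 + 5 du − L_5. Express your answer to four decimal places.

Exact integral: ∫_-3^1 f(u) du ≈ 17.333333.
L_5 = 6.88.
Error ≈ 17.333333 − 6.88 ≈ 10.4533.

10.4533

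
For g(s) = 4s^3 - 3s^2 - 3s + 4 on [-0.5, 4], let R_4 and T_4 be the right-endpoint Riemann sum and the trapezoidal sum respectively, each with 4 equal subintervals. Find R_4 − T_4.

R_4 = 313.3828125.
T_4 = 203.2734375.
R_4 − T_4 = 110.109375.

110.109375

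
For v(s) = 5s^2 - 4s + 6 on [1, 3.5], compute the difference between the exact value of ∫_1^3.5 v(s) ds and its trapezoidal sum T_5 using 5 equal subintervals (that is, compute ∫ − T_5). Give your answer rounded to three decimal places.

-0.521

Exact integral: ∫_1^3.5 v(s) ds ≈ 62.29167.
T_5 = 62.8125.
Error ≈ 62.29167 − 62.8125 ≈ -0.521.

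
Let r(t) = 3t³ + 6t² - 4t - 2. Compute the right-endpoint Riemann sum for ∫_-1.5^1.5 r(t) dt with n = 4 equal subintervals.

Δt = (1.5 − (-1.5))/4 = 0.75.
Right endpoints: -0.75, 0, 0.75, 1.5.
r(-0.75) = 3.109375, r(0) = -2, r(0.75) = -0.359375, r(1.5) = 15.625.
Sum = Δt · [r(-0.75) + r(0) + r(0.75) + r(1.5)].
Sum = 12.28125.

12.28125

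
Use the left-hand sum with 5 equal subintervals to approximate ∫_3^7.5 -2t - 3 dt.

Δt = (7.5 − 3)/5 = 0.9.
Left endpoints: 3, 3.9, 4.8, 5.7, 6.6.
f(3) = -9, f(3.9) = -10.8, f(4.8) = -12.6, f(5.7) = -14.4, f(6.6) = -16.2.
Sum = Δt · [f(3) + f(3.9) + f(4.8) + f(5.7) + f(6.6)].
Sum = -56.7.

-56.7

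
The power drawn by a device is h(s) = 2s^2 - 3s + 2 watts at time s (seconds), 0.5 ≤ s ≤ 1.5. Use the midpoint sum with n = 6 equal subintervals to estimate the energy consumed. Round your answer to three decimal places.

1.162

Δs = (1.5 − 0.5)/6 = 1/6.
Midpoints: 7/12, 0.75, 11/12, 13/12, 1.25, 17/12.
h(7/12) = 67/72, h(0.75) = 0.875, h(11/12) = 67/72, h(13/12) = 79/72, h(1.25) = 1.375, h(17/12) = 127/72.
Sum = Δs · [h(7/12) + h(0.75) + h(11/12) + ...].
Sum ≈ 1.162.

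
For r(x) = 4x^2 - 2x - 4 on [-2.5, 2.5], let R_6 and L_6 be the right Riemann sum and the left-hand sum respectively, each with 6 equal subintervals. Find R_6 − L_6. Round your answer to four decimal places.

-8.3333

R_6 ≈ 19.814815.
L_6 ≈ 28.148148.
R_6 − L_6 ≈ -8.3333.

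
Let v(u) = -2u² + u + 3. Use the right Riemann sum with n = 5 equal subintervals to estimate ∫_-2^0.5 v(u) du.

2.5

Δu = (0.5 − (-2))/5 = 0.5.
Right endpoints: -1.5, -1, -0.5, 0, 0.5.
v(-1.5) = -3, v(-1) = 0, v(-0.5) = 2, v(0) = 3, v(0.5) = 3.
Sum = Δu · [v(-1.5) + v(-1) + v(-0.5) + v(0) + v(0.5)].
Sum = 2.5.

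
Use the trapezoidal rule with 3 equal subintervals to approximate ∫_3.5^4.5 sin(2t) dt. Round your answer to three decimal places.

0.801

Δt = (4.5 − 3.5)/3 = 1/3.
f(3.5) ≈ 0.657, f(23/6) ≈ 0.983, f(25/6) ≈ 0.887, f(4.5) ≈ 0.412.
T_3 = (Δt/2)·[f(t_0) + 2f(t_1) + 2f(t_2) + f(t_3)].
Sum ≈ 0.801.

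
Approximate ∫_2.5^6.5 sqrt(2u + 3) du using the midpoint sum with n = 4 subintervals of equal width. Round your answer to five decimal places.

13.79516

Δu = (6.5 − 2.5)/4 = 1.
Midpoints: 3, 4, 5, 6.
f(3) ≈ 3.00000, f(4) ≈ 3.31662, f(5) ≈ 3.60555, f(6) ≈ 3.87298.
Sum = Δu · [f(3) + f(4) + f(5) + f(6)].
Sum ≈ 13.79516.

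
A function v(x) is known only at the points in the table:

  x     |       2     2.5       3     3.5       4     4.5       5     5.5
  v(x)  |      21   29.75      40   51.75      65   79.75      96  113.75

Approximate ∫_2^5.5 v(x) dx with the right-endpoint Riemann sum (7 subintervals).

238

Δx = 0.5.
Sum = 0.5·[29.75 + 40 + 51.75 + 65 + 79.75 + 96 + 113.75] = 238.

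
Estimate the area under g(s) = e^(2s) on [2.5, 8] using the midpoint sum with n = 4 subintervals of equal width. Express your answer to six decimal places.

3300220.239302

Δs = (8 − 2.5)/4 = 1.375.
Midpoints: 3.1875, 4.5625, 5.9375, 7.3125.
g(3.1875) ≈ 586.985431, g(4.5625) ≈ 9181.997018, g(5.9375) ≈ 143630.599308, g(7.3125) ≈ 2246760.592282.
Sum = Δs · [g(3.1875) + g(4.5625) + g(5.9375) + g(7.3125)].
Sum ≈ 3300220.239302.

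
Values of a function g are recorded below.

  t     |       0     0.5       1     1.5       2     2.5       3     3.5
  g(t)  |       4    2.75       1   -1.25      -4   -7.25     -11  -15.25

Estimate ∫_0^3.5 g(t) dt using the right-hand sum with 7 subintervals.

Δt = 0.5.
Sum = 0.5·[2.75 + 1 + (-1.25) + (-4) + (-7.25) + (-11) + (-15.25)] = -17.5.

-17.5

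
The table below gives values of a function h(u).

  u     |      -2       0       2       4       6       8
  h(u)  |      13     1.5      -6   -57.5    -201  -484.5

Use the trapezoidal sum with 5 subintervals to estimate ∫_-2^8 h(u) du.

Δu = 2.
T_5 = (2/2)·[13 + 2·1.5 + 2·(-6) + 2·(-57.5) + 2·(-201) + (-484.5)] = -997.5.

-997.5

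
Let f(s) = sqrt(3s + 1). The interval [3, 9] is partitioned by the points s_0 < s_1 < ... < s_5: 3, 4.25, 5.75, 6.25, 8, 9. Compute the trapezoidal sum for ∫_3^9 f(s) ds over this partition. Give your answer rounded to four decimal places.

25.8674

Subinterval widths: 1.25, 1.5, 0.5, 1.75, 1.
f(3) ≈ 3.1623, f(4.25) ≈ 3.7081, f(5.75) ≈ 4.2720, f(6.25) ≈ 4.4441, f(8) ≈ 5.0000, f(9) ≈ 5.2915.
On each subinterval the trapezoid contributes (Δs_i/2)·[f(s_{i-1}) + f(s_i)].
Sum ≈ 25.8674.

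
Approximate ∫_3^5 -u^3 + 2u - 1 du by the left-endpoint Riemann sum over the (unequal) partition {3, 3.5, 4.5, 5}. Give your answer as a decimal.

-89.4375

Subinterval widths: 0.5, 1, 0.5.
Left endpoints: 3, 3.5, 4.5.
f(3) = -22, f(3.5) = -36.875, f(4.5) = -83.125.
Sum = Σ Δu_i · f(u_i).
Sum = -89.4375.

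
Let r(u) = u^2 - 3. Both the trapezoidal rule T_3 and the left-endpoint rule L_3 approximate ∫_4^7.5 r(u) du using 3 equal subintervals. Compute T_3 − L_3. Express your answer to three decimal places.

23.479

T_3 ≈ 109.58565.
L_3 ≈ 86.10648.
T_3 − L_3 ≈ 23.479.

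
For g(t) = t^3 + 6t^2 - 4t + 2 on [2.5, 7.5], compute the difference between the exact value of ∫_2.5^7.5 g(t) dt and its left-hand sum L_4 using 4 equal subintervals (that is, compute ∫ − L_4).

Exact integral: ∫_2.5^7.5 g(t) dt = 1503.75.
L_4 = 1102.1875.
Error = 1503.75 − 1102.1875 = 401.5625.

401.5625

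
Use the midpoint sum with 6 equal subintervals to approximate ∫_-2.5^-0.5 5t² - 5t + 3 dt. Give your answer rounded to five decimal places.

46.74074

Δt = (-0.5 − (-2.5))/6 = 1/3.
Midpoints: -7/3, -2, -5/3, -4/3, -1, -2/3.
f(-7/3) = 377/9, f(-2) = 33, f(-5/3) = 227/9, f(-4/3) = 167/9, f(-1) = 13, f(-2/3) = 77/9.
Sum = Δt · [f(-7/3) + f(-2) + f(-5/3) + ...].
Sum ≈ 46.74074.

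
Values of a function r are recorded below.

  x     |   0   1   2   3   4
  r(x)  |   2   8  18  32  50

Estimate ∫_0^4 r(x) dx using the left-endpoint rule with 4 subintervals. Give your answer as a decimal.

60

Δx = 1.
Sum = 1·[2 + 8 + 18 + 32] = 60.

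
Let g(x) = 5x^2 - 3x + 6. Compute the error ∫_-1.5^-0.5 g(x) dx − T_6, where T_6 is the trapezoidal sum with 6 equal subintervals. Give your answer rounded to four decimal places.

Exact integral: ∫_-1.5^-0.5 g(x) dx ≈ 14.416667.
T_6 ≈ 14.439815.
Error ≈ 14.416667 − 14.439815 ≈ -0.0231.

-0.0231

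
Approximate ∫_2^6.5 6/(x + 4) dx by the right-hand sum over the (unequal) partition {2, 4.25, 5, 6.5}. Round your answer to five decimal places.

2.99351

Subinterval widths: 2.25, 0.75, 1.5.
Right endpoints: 4.25, 5, 6.5.
f(4.25) = 8/11, f(5) = 2/3, f(6.5) = 4/7.
Sum = Σ Δx_i · f(x_i).
Sum ≈ 2.99351.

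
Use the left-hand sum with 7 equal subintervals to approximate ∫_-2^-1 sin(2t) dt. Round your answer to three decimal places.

0.001

Δt = (-1 − (-2))/7 = 1/7.
Left endpoints: -2, -13/7, -12/7, -11/7, -10/7, -9/7, -8/7.
f(-2) ≈ 0.757, f(-13/7) ≈ 0.542, f(-12/7) ≈ 0.283, f(-11/7) ≈ 0.001, f(-10/7) ≈ -0.281, f(-9/7) ≈ -0.540, f(-8/7) ≈ -0.755.
Sum = Δt · [f(-2) + f(-13/7) + f(-12/7) + ...].
Sum ≈ 0.001.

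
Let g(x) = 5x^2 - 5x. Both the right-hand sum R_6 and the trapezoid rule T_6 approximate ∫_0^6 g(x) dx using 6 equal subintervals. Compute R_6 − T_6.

75

R_6 = 350.
T_6 = 275.
R_6 − T_6 = 75.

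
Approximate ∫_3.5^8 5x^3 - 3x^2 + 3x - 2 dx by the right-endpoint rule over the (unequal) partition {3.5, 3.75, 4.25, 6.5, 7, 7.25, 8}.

6099.4609375

Subinterval widths: 0.25, 0.5, 2.25, 0.5, 0.25, 0.75.
Right endpoints: 3.75, 4.25, 6.5, 7, 7.25, 8.
f(3.75) = 230.734375, f(4.25) = 340.390625, f(6.5) = 1263.875, f(7) = 1587, f(7.25) = 1767.453125, f(8) = 2390.
Sum = Σ Δx_i · f(x_i).
Sum = 6099.4609375.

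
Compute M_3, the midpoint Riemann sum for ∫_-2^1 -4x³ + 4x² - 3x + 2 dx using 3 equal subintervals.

Δx = (1 − (-2))/3 = 1.
Midpoints: -1.5, -0.5, 0.5.
f(-1.5) = 29, f(-0.5) = 5, f(0.5) = 1.
Sum = Δx · [f(-1.5) + f(-0.5) + f(0.5)].
Sum = 35.

35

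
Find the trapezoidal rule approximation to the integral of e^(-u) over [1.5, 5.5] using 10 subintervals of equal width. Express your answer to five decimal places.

Δu = (5.5 − 1.5)/10 = 0.4.
f(1.5) ≈ 0.22313, f(1.9) ≈ 0.14957, f(2.3) ≈ 0.10026, f(2.7) ≈ 0.06721, f(3.1) ≈ 0.04505, f(3.5) ≈ 0.03020, f(3.9) ≈ 0.02024, f(4.3) ≈ 0.01357, f(4.7) ≈ 0.00910, f(5.1) ≈ 0.00610, f(5.5) ≈ 0.00409.
T_10 = (Δu/2)·[f(u_0) + 2f(u_1) + ... + 2f(u_{9}) + f(u_10)].
Sum ≈ 0.22196.

0.22196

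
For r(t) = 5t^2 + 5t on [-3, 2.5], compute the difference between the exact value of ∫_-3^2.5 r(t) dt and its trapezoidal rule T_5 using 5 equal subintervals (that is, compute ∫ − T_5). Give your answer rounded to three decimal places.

-5.546

Exact integral: ∫_-3^2.5 r(t) dt ≈ 64.16667.
T_5 = 69.7125.
Error ≈ 64.16667 − 69.7125 ≈ -5.546.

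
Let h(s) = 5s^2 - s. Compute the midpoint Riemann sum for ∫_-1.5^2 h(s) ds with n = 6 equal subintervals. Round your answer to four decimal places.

17.5871

Δs = (2 − (-1.5))/6 = 7/12.
Midpoints: -29/24, -0.625, -1/24, 13/24, 1.125, 41/24.
h(-29/24) = 4901/576, h(-0.625) = 2.578125, h(-1/24) = 29/576, h(13/24) = 533/576, h(1.125) = 5.203125, h(41/24) = 7421/576.
Sum = Δs · [h(-29/24) + h(-0.625) + h(-1/24) + ...].
Sum ≈ 17.5871.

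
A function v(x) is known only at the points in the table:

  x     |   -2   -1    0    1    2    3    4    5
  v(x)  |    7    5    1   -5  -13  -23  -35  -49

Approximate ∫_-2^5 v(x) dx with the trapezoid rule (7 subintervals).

Δx = 1.
T_7 = (1/2)·[7 + 2·5 + 2·1 + 2·(-5) + 2·(-13) + 2·(-23) + 2·(-35) + (-49)] = -91.

-91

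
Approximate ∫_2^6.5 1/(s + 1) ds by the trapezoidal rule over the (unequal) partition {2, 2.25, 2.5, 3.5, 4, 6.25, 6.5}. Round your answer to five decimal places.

0.92791

Subinterval widths: 0.25, 0.25, 1, 0.5, 2.25, 0.25.
f(2) = 1/3, f(2.25) = 4/13, f(2.5) = 2/7, f(3.5) = 2/9, f(4) = 0.2, f(6.25) = 4/29, f(6.5) = 2/15.
On each subinterval the trapezoid contributes (Δs_i/2)·[f(s_{i-1}) + f(s_i)].
Sum ≈ 0.92791.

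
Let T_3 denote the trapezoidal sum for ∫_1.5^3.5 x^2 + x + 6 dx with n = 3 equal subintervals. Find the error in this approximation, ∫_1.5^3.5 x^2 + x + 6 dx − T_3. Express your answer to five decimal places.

Exact integral: ∫_1.5^3.5 f(x) dx ≈ 30.1666667.
T_3 ≈ 30.3148148.
Error ≈ 30.1666667 − 30.3148148 ≈ -0.14815.

-0.14815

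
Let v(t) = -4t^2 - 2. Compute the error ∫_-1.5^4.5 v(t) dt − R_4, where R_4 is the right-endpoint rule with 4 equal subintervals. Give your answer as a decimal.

Exact integral: ∫_-1.5^4.5 v(t) dt = -138.
R_4 = -201.
Error = -138 − (-201) = 63.

63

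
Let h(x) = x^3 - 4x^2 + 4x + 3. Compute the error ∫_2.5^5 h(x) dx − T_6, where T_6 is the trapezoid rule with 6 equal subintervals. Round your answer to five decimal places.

-0.52445

Exact integral: ∫_2.5^5 h(x) dx ≈ 45.6510417.
T_6 ≈ 46.1754919.
Error ≈ 45.6510417 − 46.1754919 ≈ -0.52445.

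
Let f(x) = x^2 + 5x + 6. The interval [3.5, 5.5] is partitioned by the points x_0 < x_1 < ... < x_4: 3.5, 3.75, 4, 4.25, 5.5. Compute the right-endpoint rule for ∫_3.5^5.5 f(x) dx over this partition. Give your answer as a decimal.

Subinterval widths: 0.25, 0.25, 0.25, 1.25.
Right endpoints: 3.75, 4, 4.25, 5.5.
f(3.75) = 38.8125, f(4) = 42, f(4.25) = 45.3125, f(5.5) = 63.75.
Sum = Σ Δx_i · f(x_i).
Sum = 111.21875.

111.21875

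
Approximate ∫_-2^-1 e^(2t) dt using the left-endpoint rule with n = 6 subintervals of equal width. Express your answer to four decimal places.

0.0493

Δt = (-1 − (-2))/6 = 1/6.
Left endpoints: -2, -11/6, -5/3, -1.5, -4/3, -7/6.
f(-2) ≈ 0.0183, f(-11/6) ≈ 0.0256, f(-5/3) ≈ 0.0357, f(-1.5) ≈ 0.0498, f(-4/3) ≈ 0.0695, f(-7/6) ≈ 0.0970.
Sum = Δt · [f(-2) + f(-11/6) + f(-5/3) + ...].
Sum ≈ 0.0493.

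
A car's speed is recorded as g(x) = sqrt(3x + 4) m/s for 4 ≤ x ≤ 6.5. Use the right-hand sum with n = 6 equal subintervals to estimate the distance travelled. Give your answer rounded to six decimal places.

11.269091

Δx = (6.5 − 4)/6 = 5/12.
Right endpoints: 53/12, 29/6, 5.25, 17/3, 73/12, 6.5.
g(53/12) ≈ 4.153312, g(29/6) ≈ 4.301163, g(5.25) ≈ 4.444097, g(17/3) ≈ 4.582576, g(73/12) ≈ 4.716991, g(6.5) ≈ 4.847680.
Sum = Δx · [g(53/12) + g(29/6) + g(5.25) + ...].
Sum ≈ 11.269091.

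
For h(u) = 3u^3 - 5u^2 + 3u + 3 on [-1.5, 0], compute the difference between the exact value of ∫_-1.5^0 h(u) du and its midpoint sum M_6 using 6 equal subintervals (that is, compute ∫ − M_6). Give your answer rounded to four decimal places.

Exact integral: ∫_-1.5^0 h(u) du = -8.296875.
M_6 ≈ -8.205078.
Error ≈ -8.296875 − (-8.205078) ≈ -0.0918.

-0.0918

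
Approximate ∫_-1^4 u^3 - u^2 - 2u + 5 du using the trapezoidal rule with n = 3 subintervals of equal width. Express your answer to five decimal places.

60.18519

Δu = (4 − (-1))/3 = 5/3.
f(-1) = 5, f(2/3) = 95/27, f(7/3) = 205/27, f(4) = 45.
T_3 = (Δu/2)·[f(u_0) + 2f(u_1) + 2f(u_2) + f(u_3)].
Sum ≈ 60.18519.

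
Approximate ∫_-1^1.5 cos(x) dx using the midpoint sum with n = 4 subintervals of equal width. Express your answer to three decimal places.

Δx = (1.5 − (-1))/4 = 0.625.
Midpoints: -0.6875, -0.0625, 0.5625, 1.1875.
f(-0.6875) ≈ 0.773, f(-0.0625) ≈ 0.998, f(0.5625) ≈ 0.846, f(1.1875) ≈ 0.374.
Sum = Δx · [f(-0.6875) + f(-0.0625) + f(0.5625) + f(1.1875)].
Sum ≈ 1.869.

1.869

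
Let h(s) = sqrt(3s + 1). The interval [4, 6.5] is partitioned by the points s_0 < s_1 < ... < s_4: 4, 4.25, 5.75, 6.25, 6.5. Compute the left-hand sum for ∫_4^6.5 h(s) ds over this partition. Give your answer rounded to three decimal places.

9.711

Subinterval widths: 0.25, 1.5, 0.5, 0.25.
Left endpoints: 4, 4.25, 5.75, 6.25.
h(4) ≈ 3.606, h(4.25) ≈ 3.708, h(5.75) ≈ 4.272, h(6.25) ≈ 4.444.
Sum = Σ Δs_i · h(s_i).
Sum ≈ 9.711.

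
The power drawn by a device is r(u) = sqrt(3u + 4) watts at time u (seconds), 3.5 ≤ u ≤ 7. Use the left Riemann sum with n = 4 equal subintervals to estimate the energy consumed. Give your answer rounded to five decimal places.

Δu = (7 − 3.5)/4 = 0.875.
Left endpoints: 3.5, 4.375, 5.25, 6.125.
r(3.5) ≈ 3.80789, r(4.375) ≈ 4.13824, r(5.25) ≈ 4.44410, r(6.125) ≈ 4.73022.
Sum = Δu · [r(3.5) + r(4.375) + r(5.25) + r(6.125)].
Sum ≈ 14.98039.

14.98039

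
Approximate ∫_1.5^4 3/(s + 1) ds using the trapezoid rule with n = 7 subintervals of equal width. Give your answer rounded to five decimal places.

2.08326

Δs = (4 − 1.5)/7 = 5/14.
f(1.5) = 1.2, f(13/7) = 1.05, f(31/14) = 14/15, f(18/7) = 0.84, f(41/14) = 42/55, f(23/7) = 0.7, f(51/14) = 42/65, f(4) = 0.6.
T_7 = (Δs/2)·[f(s_0) + 2f(s_1) + ... + 2f(s_{6}) + f(s_7)].
Sum ≈ 2.08326.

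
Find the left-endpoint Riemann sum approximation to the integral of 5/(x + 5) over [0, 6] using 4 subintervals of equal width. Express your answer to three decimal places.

4.381

Δx = (6 − 0)/4 = 1.5.
Left endpoints: 0, 1.5, 3, 4.5.
f(0) = 1, f(1.5) = 10/13, f(3) = 0.625, f(4.5) = 10/19.
Sum = Δx · [f(0) + f(1.5) + f(3) + f(4.5)].
Sum ≈ 4.381.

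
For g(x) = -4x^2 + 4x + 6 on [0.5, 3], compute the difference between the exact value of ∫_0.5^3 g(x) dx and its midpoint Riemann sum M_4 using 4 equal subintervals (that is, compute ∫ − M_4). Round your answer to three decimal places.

-0.326

Exact integral: ∫_0.5^3 g(x) dx ≈ -3.33333.
M_4 = -3.0078125.
Error ≈ -3.33333 − (-3.0078125) ≈ -0.326.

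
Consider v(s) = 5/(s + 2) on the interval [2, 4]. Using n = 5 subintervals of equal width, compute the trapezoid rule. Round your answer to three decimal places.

2.030

Δs = (4 − 2)/5 = 0.4.
v(2) = 1.25, v(2.4) = 25/22, v(2.8) = 25/24, v(3.2) = 25/26, v(3.6) = 25/28, v(4) = 5/6.
T_5 = (Δs/2)·[v(s_0) + 2v(s_1) + ... + 2v(s_{4}) + v(s_5)].
Sum ≈ 2.030.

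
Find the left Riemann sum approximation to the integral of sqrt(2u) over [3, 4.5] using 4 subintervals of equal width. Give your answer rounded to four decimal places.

3.9969

Δu = (4.5 − 3)/4 = 0.375.
Left endpoints: 3, 3.375, 3.75, 4.125.
f(3) ≈ 2.4495, f(3.375) ≈ 2.5981, f(3.75) ≈ 2.7386, f(4.125) ≈ 2.8723.
Sum = Δu · [f(3) + f(3.375) + f(3.75) + f(4.125)].
Sum ≈ 3.9969.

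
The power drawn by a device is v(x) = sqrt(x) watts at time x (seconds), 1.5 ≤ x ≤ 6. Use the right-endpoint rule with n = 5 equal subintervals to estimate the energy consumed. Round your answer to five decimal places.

Δx = (6 − 1.5)/5 = 0.9.
Right endpoints: 2.4, 3.3, 4.2, 5.1, 6.
v(2.4) ≈ 1.54919, v(3.3) ≈ 1.81659, v(4.2) ≈ 2.04939, v(5.1) ≈ 2.25832, v(6) ≈ 2.44949.
Sum = Δx · [v(2.4) + v(3.3) + v(4.2) + v(5.1) + v(6)].
Sum ≈ 9.11068.

9.11068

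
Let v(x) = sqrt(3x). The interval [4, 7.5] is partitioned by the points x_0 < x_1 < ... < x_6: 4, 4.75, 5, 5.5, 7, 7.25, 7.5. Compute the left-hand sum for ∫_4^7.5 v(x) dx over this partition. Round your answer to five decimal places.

13.88289

Subinterval widths: 0.75, 0.25, 0.5, 1.5, 0.25, 0.25.
Left endpoints: 4, 4.75, 5, 5.5, 7, 7.25.
v(4) ≈ 3.46410, v(4.75) ≈ 3.77492, v(5) ≈ 3.87298, v(5.5) ≈ 4.06202, v(7) ≈ 4.58258, v(7.25) ≈ 4.66369.
Sum = Σ Δx_i · v(x_i).
Sum ≈ 13.88289.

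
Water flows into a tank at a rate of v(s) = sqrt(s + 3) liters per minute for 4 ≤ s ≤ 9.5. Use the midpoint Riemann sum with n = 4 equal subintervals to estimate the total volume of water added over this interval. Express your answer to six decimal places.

Δs = (9.5 − 4)/4 = 1.375.
Midpoints: 4.6875, 6.0625, 7.4375, 8.8125.
v(4.6875) ≈ 2.772634, v(6.0625) ≈ 3.010399, v(7.4375) ≈ 3.230712, v(8.8125) ≈ 3.436932.
Sum = Δs · [v(4.6875) + v(6.0625) + v(7.4375) + v(8.8125)].
Sum ≈ 17.119680.

17.119680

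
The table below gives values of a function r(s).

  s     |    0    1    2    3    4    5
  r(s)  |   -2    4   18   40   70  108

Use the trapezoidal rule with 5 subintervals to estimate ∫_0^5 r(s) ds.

Δs = 1.
T_5 = (1/2)·[(-2) + 2·4 + 2·18 + 2·40 + 2·70 + 108] = 185.

185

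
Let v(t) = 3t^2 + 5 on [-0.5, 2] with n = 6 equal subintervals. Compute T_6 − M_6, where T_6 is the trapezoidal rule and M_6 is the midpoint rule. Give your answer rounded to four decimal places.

0.3255

T_6 ≈ 20.842014.
M_6 ≈ 20.516493.
T_6 − M_6 ≈ 0.3255.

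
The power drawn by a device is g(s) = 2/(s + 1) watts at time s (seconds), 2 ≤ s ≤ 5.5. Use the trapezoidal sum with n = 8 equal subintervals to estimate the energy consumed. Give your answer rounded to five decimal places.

Δs = (5.5 − 2)/8 = 0.4375.
g(2) = 2/3, g(2.4375) = 32/55, g(2.875) = 16/31, g(3.3125) = 32/69, g(3.75) = 8/19, g(4.1875) = 32/83, g(4.625) = 16/45, g(5.0625) = 32/97, g(5.5) = 4/13.
T_8 = (Δs/2)·[g(s_0) + 2g(s_1) + ... + 2g(s_{7}) + g(s_8)].
Sum ≈ 1.54916.

1.54916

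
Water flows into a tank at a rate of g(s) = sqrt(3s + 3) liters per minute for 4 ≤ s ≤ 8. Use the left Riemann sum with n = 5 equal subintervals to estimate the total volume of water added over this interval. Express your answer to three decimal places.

Δs = (8 − 4)/5 = 0.8.
Left endpoints: 4, 4.8, 5.6, 6.4, 7.2.
g(4) ≈ 3.873, g(4.8) ≈ 4.171, g(5.6) ≈ 4.450, g(6.4) ≈ 4.712, g(7.2) ≈ 4.960.
Sum = Δs · [g(4) + g(4.8) + g(5.6) + g(6.4) + g(7.2)].
Sum ≈ 17.732.

17.732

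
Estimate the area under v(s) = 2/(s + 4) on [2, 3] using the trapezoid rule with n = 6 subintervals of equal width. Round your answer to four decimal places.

Δs = (3 − 2)/6 = 1/6.
v(2) = 1/3, v(13/6) = 12/37, v(7/3) = 6/19, v(2.5) = 4/13, v(8/3) = 0.3, v(17/6) = 12/41, v(3) = 2/7.
T_6 = (Δs/2)·[v(s_0) + 2v(s_1) + ... + 2v(s_{5}) + v(s_6)].
Sum ≈ 0.3083.

0.3083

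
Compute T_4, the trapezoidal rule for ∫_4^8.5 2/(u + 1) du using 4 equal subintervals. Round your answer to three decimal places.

Δu = (8.5 − 4)/4 = 1.125.
f(4) = 0.4, f(5.125) = 16/49, f(6.25) = 8/29, f(7.375) = 16/67, f(8.5) = 4/19.
T_4 = (Δu/2)·[f(u_0) + 2f(u_1) + 2f(u_2) + 2f(u_3) + f(u_4)].
Sum ≈ 1.290.

1.290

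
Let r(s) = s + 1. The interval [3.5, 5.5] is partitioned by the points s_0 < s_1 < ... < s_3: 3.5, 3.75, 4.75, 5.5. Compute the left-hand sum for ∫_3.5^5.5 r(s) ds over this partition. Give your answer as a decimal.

Subinterval widths: 0.25, 1, 0.75.
Left endpoints: 3.5, 3.75, 4.75.
r(3.5) = 4.5, r(3.75) = 4.75, r(4.75) = 5.75.
Sum = Σ Δs_i · r(s_i).
Sum = 10.1875.

10.1875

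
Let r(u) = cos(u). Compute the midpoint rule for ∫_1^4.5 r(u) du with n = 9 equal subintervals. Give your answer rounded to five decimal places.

-1.83051

Δu = (4.5 − 1)/9 = 7/18.
Midpoints: 43/36, 19/12, 71/36, 85/36, 2.75, 113/36, 127/36, 47/12, 155/36.
r(43/36) ≈ 0.36753, r(19/12) ≈ -0.01254, r(71/36) ≈ -0.39073, r(85/36) ≈ -0.71057, r(2.75) ≈ -0.92430, r(113/36) ≈ -1.00000, r(127/36) ≈ -0.92635, r(47/12) ≈ -0.71437, r(155/36) ≈ -0.39570.
Sum = Δu · [r(43/36) + r(19/12) + r(71/36) + ...].
Sum ≈ -1.83051.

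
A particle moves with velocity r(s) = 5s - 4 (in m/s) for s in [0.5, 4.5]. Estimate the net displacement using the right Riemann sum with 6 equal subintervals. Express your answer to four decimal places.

Δs = (4.5 − 0.5)/6 = 2/3.
Right endpoints: 7/6, 11/6, 2.5, 19/6, 23/6, 4.5.
r(7/6) = 11/6, r(11/6) = 31/6, r(2.5) = 8.5, r(19/6) = 71/6, r(23/6) = 91/6, r(4.5) = 18.5.
Sum = Δs · [r(7/6) + r(11/6) + r(2.5) + ...].
Sum ≈ 40.6667.

40.6667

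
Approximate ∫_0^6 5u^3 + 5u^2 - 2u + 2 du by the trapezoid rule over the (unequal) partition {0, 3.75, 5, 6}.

2284.7109375

Subinterval widths: 3.75, 1.25, 1.
f(0) = 2, f(3.75) = 328.484375, f(5) = 742, f(6) = 1250.
On each subinterval the trapezoid contributes (Δu_i/2)·[f(u_{i-1}) + f(u_i)].
Sum = 2284.7109375.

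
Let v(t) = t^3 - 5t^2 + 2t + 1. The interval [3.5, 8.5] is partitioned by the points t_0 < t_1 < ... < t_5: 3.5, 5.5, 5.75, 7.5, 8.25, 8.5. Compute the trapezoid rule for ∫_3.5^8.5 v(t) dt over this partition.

406.4296875

Subinterval widths: 2, 0.25, 1.75, 0.75, 0.25.
v(3.5) = -10.375, v(5.5) = 27.125, v(5.75) = 37.296875, v(7.5) = 156.625, v(8.25) = 238.703125, v(8.5) = 270.875.
On each subinterval the trapezoid contributes (Δt_i/2)·[v(t_{i-1}) + v(t_i)].
Sum = 406.4296875.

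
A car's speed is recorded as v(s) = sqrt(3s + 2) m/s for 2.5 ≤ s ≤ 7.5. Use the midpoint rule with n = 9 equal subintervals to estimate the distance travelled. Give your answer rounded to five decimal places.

20.44410

Δs = (7.5 − 2.5)/9 = 5/9.
Midpoints: 25/9, 10/3, 35/9, 40/9, 5, 50/9, 55/9, 20/3, 65/9.
v(25/9) ≈ 3.21455, v(10/3) ≈ 3.46410, v(35/9) ≈ 3.69685, v(40/9) ≈ 3.91578, v(5) ≈ 4.12311, v(50/9) ≈ 4.32049, v(55/9) ≈ 4.50925, v(20/3) ≈ 4.69042, v(65/9) ≈ 4.86484.
Sum = Δs · [v(25/9) + v(10/3) + v(35/9) + ...].
Sum ≈ 20.44410.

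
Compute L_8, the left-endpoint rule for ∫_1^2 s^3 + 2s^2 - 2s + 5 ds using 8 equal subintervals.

Δs = (2 − 1)/8 = 0.125.
Left endpoints: 1, 1.125, 1.25, 1.375, 1.5, 1.625, 1.75, 1.875.
f(1) = 6, f(1.125) = 3433/512, f(1.25) = 7.578125, f(1.375) = 4419/512, f(1.5) = 9.875, f(1.625) = 5797/512, f(1.75) = 12.984375, f(1.875) = 7615/512.
Sum = Δs · [f(1) + f(1.125) + f(1.25) + ...].
Sum = 9.74609375.

9.74609375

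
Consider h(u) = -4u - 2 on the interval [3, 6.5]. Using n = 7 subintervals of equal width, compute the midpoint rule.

Δu = (6.5 − 3)/7 = 0.5.
Midpoints: 3.25, 3.75, 4.25, 4.75, 5.25, 5.75, 6.25.
h(3.25) = -15, h(3.75) = -17, h(4.25) = -19, h(4.75) = -21, h(5.25) = -23, h(5.75) = -25, h(6.25) = -27.
Sum = Δu · [h(3.25) + h(3.75) + h(4.25) + ...].
Sum = -73.5.

-73.5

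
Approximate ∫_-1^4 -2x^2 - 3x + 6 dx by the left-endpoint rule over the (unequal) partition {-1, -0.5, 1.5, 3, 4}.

-8

Subinterval widths: 0.5, 2, 1.5, 1.
Left endpoints: -1, -0.5, 1.5, 3.
f(-1) = 7, f(-0.5) = 7, f(1.5) = -3, f(3) = -21.
Sum = Σ Δx_i · f(x_i).
Sum = -8.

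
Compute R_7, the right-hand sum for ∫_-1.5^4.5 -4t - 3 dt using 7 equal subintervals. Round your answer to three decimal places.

-64.286

Δt = (4.5 − (-1.5))/7 = 6/7.
Right endpoints: -9/14, 3/14, 15/14, 27/14, 39/14, 51/14, 4.5.
f(-9/14) = -3/7, f(3/14) = -27/7, f(15/14) = -51/7, f(27/14) = -75/7, f(39/14) = -99/7, f(51/14) = -123/7, f(4.5) = -21.
Sum = Δt · [f(-9/14) + f(3/14) + f(15/14) + ...].
Sum ≈ -64.286.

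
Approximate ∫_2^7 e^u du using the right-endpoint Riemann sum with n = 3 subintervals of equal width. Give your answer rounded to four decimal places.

Δu = (7 − 2)/3 = 5/3.
Right endpoints: 11/3, 16/3, 7.
f(11/3) ≈ 39.1213, f(16/3) ≈ 207.1272, f(7) ≈ 1096.6332.
Sum = Δu · [f(11/3) + f(16/3) + f(7)].
Sum ≈ 2238.1362.

2238.1362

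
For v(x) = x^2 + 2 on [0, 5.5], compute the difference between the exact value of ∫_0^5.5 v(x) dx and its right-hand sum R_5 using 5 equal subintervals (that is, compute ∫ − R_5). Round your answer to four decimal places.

-17.7467

Exact integral: ∫_0^5.5 v(x) dx ≈ 66.458333.
R_5 = 84.205.
Error ≈ 66.458333 − 84.205 ≈ -17.7467.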